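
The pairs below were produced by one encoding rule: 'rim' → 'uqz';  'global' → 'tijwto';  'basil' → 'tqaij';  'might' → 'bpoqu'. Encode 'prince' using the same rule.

The output letters match the input read backwards, each shifted +8: rim reversed is mir. Two steps: reverse the string, then apply a Caesar shift of +8.
For prince: reverse → ecnirp; then shift: e+8=m, c+8=k, n+8=v, i+8=q, r+8=z, p+8=x.

mkvqzx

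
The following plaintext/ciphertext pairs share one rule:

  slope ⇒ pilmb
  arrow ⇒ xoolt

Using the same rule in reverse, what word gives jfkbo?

It's a constant shift of +23 (ROT23).
Reversing it on jfkbo: j−23=m, f−23=i, k−23=n, b−23=e, o−23=r.

miner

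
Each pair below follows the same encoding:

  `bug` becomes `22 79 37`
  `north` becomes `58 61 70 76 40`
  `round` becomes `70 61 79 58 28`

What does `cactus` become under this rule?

b(#2)→22 and u(#21)→79: differences scale by 3, so n = 3·pos + 16. The formula is n = 3×(alphabet index, a=1) + 16.
Applying it to cactus: c=3→25, a=1→19, c=3→25, t=20→76, u=21→79, s=19→73.

25 19 25 76 79 73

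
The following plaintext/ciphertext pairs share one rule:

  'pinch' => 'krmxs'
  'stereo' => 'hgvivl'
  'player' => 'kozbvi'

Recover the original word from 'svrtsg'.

height

Each pair mirrors across the alphabet (p↔k, i↔r, n↔m): positions sum to 25. This is the alphabet-reversal cipher (Atbash): a becomes z, b becomes y, etc.
Reversing it on svrtsg: s↔h, v↔e, r↔i, t↔g, s↔h, g↔t.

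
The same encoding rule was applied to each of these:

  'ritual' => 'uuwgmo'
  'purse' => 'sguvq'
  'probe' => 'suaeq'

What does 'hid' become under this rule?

The shift depends on letter class: consonant r→u is +3, but vowel i→u is +12. Vowels shift forward by 12 and consonants shift forward by 3.
Applying it to hid: h(cons)+3=k, i(vowel)+12=u, d(cons)+3=g.

kug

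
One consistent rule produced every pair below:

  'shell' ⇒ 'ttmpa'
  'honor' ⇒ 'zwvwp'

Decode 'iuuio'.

gamma

The output letters match the input read backwards, each shifted +8: shell reversed is llehs. Two steps: reverse the string, then apply a Caesar shift of +8.
Undoing it on iuuio: shift back: i−8=a, u−8=m, u−8=m, i−8=a, o−8=g → ammag; then reverse → gamma.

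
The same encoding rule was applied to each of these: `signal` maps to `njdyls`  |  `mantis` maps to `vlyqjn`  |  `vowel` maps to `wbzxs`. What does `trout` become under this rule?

qkbtq

s(18)→n(13) and i(8)→j(9) fit y≡3x+11 (mod 26); the inverse of 3 mod 26 is 9. Each letter's alphabet position (a=0..z=25) is mapped through 3·x+11 mod 26 — an affine cipher.
For trout: t(19)→3·19+11≡16=q; r(17)→3·17+11≡10=k; o(14)→3·14+11≡1=b; u(20)→3·20+11≡19=t; t(19)→3·19+11≡16=q (all mod 26).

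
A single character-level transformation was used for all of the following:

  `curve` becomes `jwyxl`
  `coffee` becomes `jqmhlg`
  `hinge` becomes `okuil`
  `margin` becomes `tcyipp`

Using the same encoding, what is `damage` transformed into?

kctcng

Shifts by position in curve: pos 0: c→j (+7), pos 1: u→w (+2), pos 2: r→y (+7), pos 3: v→x (+2) — repeating every 2. It's a Vigenère-style cipher with numeric key [7,2]: position i shifts by key[i mod 2].
For damage: d+7=k, a+2=c, m+7=t, a+2=c, g+7=n, e+2=g.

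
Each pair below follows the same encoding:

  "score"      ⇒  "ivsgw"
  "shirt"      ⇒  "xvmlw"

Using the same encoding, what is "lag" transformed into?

The output letters match the input read backwards, each shifted +4: score reversed is erocs. The word is reversed, then every letter is shifted forward by 4.
Applying it to lag: reverse → gal; then shift: g+4=k, a+4=e, l+4=p.

kep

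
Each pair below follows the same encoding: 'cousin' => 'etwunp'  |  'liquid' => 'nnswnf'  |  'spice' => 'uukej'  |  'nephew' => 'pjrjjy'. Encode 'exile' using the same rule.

gcknj

Shifts by position in cousin: pos 0: c→e (+2), pos 1: o→t (+5), pos 2: u→w (+2), pos 3: s→u (+2), pos 4: i→n (+5), pos 5: n→p (+2) — repeating every 3. The shifts repeat in a cycle of length 3: positions 0,1,… shift by +2, +5, +2, then the pattern repeats.
Applying it to exile: e+2=g, x+5=c, i+2=k, l+2=n, e+5=j.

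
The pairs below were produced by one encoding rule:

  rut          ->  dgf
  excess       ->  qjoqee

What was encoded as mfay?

atom

Compare letters: r→d is +12, u→g is +12, t→f is +12 — a constant shift. Each letter is shifted forward by 12 in the alphabet (a Caesar shift of +12).
Undoing it on mfay: m−12=a, f−12=t, a−12=o, y−12=m.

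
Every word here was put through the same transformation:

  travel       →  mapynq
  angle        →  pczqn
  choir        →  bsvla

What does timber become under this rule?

Treating letters as 0–25, the rule is x ↦ 19x + 15 (mod 26).
For timber: t(19)→19·19+15≡12=m; i(8)→19·8+15≡11=l; m(12)→19·12+15≡9=j; b(1)→19·1+15≡8=i; e(4)→19·4+15≡13=n; r(17)→19·17+15≡0=a (all mod 26).

mljina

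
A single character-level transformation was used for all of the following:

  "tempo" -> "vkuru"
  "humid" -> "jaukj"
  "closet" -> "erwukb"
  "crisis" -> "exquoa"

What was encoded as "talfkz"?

rudder

Shifts by position in tempo: pos 0: t→v (+2), pos 1: e→k (+6), pos 2: m→u (+8), pos 3: p→r (+2), pos 4: o→u (+6) — repeating every 3. It's a Vigenère-style cipher with numeric key [2,6,8]: position i shifts by key[i mod 3].
Undoing it on talfkz: t−2=r, a−6=u, l−8=d, f−2=d, k−6=e, z−8=r.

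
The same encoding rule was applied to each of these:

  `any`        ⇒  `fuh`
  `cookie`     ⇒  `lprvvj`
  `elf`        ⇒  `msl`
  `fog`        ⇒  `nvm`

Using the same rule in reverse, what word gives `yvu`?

nor

Read the word backwards and shift each letter +7.
Decoding yvu: shift back: y−7=r, v−7=o, u−7=n → ron; then reverse → nor.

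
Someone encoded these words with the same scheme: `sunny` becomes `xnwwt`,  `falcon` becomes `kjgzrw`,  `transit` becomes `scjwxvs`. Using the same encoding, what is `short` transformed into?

Each letter's alphabet position (a=0..z=25) is mapped through 21·x+9 mod 26 — an affine cipher.
On short: s(18)→21·18+9≡23=x; h(7)→21·7+9≡0=a; o(14)→21·14+9≡17=r; r(17)→21·17+9≡2=c; t(19)→21·19+9≡18=s (all mod 26).

xarcs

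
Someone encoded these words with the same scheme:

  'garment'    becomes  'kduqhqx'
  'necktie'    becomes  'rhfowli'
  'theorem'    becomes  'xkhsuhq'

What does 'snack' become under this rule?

Shifts by position in garment: pos 0: g→k (+4), pos 1: a→d (+3), pos 2: r→u (+3), pos 3: m→q (+4), pos 4: e→h (+3), pos 5: n→q (+3) — repeating every 3. The shifts repeat in a cycle of length 3: positions 0,1,… shift by +4, +3, +3, then the pattern repeats.
Applying it to snack: s+4=w, n+3=q, a+3=d, c+4=g, k+3=n.

wqdgn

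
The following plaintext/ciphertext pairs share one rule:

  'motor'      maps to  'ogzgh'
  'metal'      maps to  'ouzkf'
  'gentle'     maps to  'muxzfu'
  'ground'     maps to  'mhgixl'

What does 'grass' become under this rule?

mhkqq

m(12)→o(14) and o(14)→g(6) fit y≡9x+10 (mod 26); the inverse of 9 mod 26 is 3. This is an affine cipher: with a=0,…,z=25, each position x becomes (9x+10) mod 26.
Applying it to grass: g(6)→9·6+10≡12=m; r(17)→9·17+10≡7=h; a(0)→9·0+10≡10=k; s(18)→9·18+10≡16=q; s(18)→9·18+10≡16=q (all mod 26).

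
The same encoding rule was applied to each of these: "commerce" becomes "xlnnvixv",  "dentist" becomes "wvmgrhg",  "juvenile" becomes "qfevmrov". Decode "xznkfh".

Each pair mirrors across the alphabet (c↔x, o↔l, m↔n): positions sum to 25. Each letter is replaced by its mirror in the alphabet: a↔z, b↔y, c↔x, and so on (the Atbash cipher).
Undoing it on xznkfh: x↔c, z↔a, n↔m, k↔p, f↔u, h↔s.

campus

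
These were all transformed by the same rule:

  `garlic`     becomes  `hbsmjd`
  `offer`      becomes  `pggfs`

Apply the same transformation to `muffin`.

nvggjo

Compare letters: g→h is +1, a→b is +1, r→s is +1 — a constant shift. Every letter moves 1 place later in the alphabet, wrapping around z→a.
Applying it to muffin: m+1=n, u+1=v, f+1=g, f+1=g, i+1=j, n+1=o.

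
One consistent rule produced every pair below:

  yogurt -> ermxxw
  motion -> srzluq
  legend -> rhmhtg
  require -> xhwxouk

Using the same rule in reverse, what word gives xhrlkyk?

Shifts by position in yogurt: pos 0: y→e (+6), pos 1: o→r (+3), pos 2: g→m (+6), pos 3: u→x (+3) — repeating every 2. It's a Vigenère-style cipher with numeric key [6,3]: position i shifts by key[i mod 2].
Decoding xhrlkyk: x−6=r, h−3=e, r−6=l, l−3=i, k−6=e, y−3=v, k−6=e.

relieve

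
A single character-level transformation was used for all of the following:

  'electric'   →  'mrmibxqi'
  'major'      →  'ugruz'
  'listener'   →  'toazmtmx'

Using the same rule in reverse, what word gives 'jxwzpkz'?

Shifts by position in electric: pos 0: e→m (+8), pos 1: l→r (+6), pos 2: e→m (+8), pos 3: c→i (+6) — repeating every 2. The shifts repeat in a cycle of length 2: positions 0,1,… shift by +8, +6, then the pattern repeats.
Decoding jxwzpkz: j−8=b, x−6=r, w−8=o, z−6=t, p−8=h, k−6=e, z−8=r.

brother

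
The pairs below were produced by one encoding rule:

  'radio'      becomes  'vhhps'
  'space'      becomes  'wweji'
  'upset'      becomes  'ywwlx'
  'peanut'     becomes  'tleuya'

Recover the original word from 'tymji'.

It's a Vigenère-style cipher with numeric key [4,7]: position i shifts by key[i mod 2].
Decoding tymji: t−4=p, y−7=r, m−4=i, j−7=c, i−4=e.

price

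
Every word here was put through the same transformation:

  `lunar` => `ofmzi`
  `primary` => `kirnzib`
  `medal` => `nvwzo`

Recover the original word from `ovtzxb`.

legacy

Each letter is replaced by its mirror in the alphabet: a↔z, b↔y, c↔x, and so on (the Atbash cipher).
Undoing it on ovtzxb: o↔l, v↔e, t↔g, z↔a, x↔c, b↔y.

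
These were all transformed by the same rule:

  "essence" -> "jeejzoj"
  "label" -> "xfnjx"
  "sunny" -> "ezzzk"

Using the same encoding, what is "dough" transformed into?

The shift depends on letter class: consonant s→e is +12, but vowel e→j is +5. Two shifts are in play — +5 for a/e/i/o/u, +12 for every other letter.
Applying it to dough: d(cons)+12=p, o(vowel)+5=t, u(vowel)+5=z, g(cons)+12=s, h(cons)+12=t.

ptzst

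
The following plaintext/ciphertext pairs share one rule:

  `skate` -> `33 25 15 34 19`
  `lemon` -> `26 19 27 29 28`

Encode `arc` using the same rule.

s is letter #19 and maps to 33: an offset of 14. The number is (letter's place in the alphabet, a=1) + 14.
Applying it to arc: a=1→15, r=18→32, c=3→17.

15 32 17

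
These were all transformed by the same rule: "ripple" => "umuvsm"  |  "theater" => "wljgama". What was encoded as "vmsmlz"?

In ripple: r→u is +3, i→m is +4, p→u is +5, p→v is +6 — the shift increases by 1 each position. The shift increases by 1 at each position, starting from +3: 3, 4, 5, ….
Undoing it on vmsmlz: v−3=s, m−4=i, s−5=n, m−6=g, l−7=e, z−8=r.

singer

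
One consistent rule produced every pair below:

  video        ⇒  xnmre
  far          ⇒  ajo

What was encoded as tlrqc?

The output letters match the input read backwards, each shifted +9: video reversed is oediv. The word is reversed, then every letter is shifted forward by 9.
Decoding tlrqc: shift back: t−9=k, l−9=c, r−9=i, q−9=h, c−9=t → kciht; then reverse → thick.

thick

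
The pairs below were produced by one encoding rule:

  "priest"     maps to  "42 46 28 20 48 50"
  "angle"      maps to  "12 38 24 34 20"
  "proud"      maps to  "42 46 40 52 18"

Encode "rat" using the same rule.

46 12 50

p(#16)→42 and r(#18)→46: differences scale by 2, so n = 2·pos + 10. With a=1..z=26, the number is 2·pos + 10.
On rat: r=18→46, a=1→12, t=20→50.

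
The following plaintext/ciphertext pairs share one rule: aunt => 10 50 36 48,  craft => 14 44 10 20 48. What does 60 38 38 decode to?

a(#1)→10 and u(#21)→50: differences scale by 2, so n = 2·pos + 8. With a=1..z=26, the number is 2·pos + 8.
Reversing it on 60 38 38: 60→(60−8)÷2=26=z, 38→(38−8)÷2=15=o, 38→(38−8)÷2=15=o.

zoo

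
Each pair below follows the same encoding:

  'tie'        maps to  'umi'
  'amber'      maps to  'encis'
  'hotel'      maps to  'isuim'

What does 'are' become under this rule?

esi

Two shifts are in play — +4 for a/e/i/o/u, +1 for every other letter.
For are: a(vowel)+4=e, r(cons)+1=s, e(vowel)+4=i.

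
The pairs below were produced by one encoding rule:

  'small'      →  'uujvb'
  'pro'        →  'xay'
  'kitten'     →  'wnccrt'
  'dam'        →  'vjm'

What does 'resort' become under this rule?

The output letters match the input read backwards, each shifted +9: small reversed is llams. Two steps: reverse the string, then apply a Caesar shift of +9.
On resort: reverse → troser; then shift: t+9=c, r+9=a, o+9=x, s+9=b, e+9=n, r+9=a.

caxbna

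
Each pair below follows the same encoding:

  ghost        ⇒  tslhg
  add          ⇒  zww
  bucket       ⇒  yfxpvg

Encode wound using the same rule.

Each pair mirrors across the alphabet (g↔t, h↔s, o↔l): positions sum to 25. Letters are reflected about the middle of the alphabet (position → 25−position): Atbash.
For wound: w↔d, o↔l, u↔f, n↔m, d↔w.

dlfmw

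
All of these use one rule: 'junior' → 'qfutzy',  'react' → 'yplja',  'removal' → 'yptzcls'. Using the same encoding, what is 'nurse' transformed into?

The shift depends on letter class: consonant j→q is +7, but vowel u→f is +11. Vowels shift forward by 11 and consonants shift forward by 7.
Applying it to nurse: n(cons)+7=u, u(vowel)+11=f, r(cons)+7=y, s(cons)+7=z, e(vowel)+11=p.

ufyzp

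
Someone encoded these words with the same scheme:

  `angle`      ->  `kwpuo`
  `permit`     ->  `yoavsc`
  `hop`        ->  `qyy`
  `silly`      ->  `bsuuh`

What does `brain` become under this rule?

The shift depends on letter class: consonant n→w is +9, but vowel a→k is +10. The rule splits by letter class: vowels +10, consonants +9.
On brain: b(cons)+9=k, r(cons)+9=a, a(vowel)+10=k, i(vowel)+10=s, n(cons)+9=w.

kaksw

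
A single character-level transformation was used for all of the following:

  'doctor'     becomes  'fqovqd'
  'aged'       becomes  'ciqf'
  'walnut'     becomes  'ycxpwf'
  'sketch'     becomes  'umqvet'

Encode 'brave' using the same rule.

dtmxg

Shifts by position in doctor: pos 0: d→f (+2), pos 1: o→q (+2), pos 2: c→o (+12), pos 3: t→v (+2), pos 4: o→q (+2), pos 5: r→d (+12) — repeating every 3. The shifts repeat in a cycle of length 3: positions 0,1,… shift by +2, +2, +12, then the pattern repeats.
For brave: b+2=d, r+2=t, a+12=m, v+2=x, e+2=g.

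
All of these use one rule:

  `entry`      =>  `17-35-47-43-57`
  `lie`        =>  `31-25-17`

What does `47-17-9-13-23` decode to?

teach

Each letter becomes 2×(its alphabet position, a=1..z=26) + 7.
Reversing it on 47-17-9-13-23: 47→(47−7)÷2=20=t, 17→(17−7)÷2=5=e, 9→(9−7)÷2=1=a, 13→(13−7)÷2=3=c, 23→(23−7)÷2=8=h.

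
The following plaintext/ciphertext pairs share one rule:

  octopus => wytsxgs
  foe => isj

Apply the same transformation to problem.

qipfsvt

The output letters match the input read backwards, each shifted +4: octopus reversed is supotco. The word is reversed, then every letter is shifted forward by 4.
On problem: reverse → melborp; then shift: m+4=q, e+4=i, l+4=p, b+4=f, o+4=s, r+4=v, p+4=t.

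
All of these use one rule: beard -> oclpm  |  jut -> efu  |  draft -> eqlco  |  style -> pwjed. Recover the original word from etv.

kit

The word is reversed, then every letter is shifted forward by 11.
Reversing it on etv: shift back: e−11=t, t−11=i, v−11=k → tik; then reverse → kit.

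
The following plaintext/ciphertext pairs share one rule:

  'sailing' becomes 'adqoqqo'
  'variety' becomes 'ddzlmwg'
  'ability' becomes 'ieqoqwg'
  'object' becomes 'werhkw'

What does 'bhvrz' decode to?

tenor

The shifts repeat in a cycle of length 2: positions 0,1,… shift by +8, +3, then the pattern repeats.
Decoding bhvrz: b−8=t, h−3=e, v−8=n, r−3=o, z−8=r.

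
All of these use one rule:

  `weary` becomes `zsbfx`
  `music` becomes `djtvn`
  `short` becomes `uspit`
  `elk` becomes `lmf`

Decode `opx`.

The output letters match the input read backwards, each shifted +1: weary reversed is yraew. Two steps: reverse the string, then apply a Caesar shift of +1.
Reversing it on opx: shift back: o−1=n, p−1=o, x−1=w → now; then reverse → won.

won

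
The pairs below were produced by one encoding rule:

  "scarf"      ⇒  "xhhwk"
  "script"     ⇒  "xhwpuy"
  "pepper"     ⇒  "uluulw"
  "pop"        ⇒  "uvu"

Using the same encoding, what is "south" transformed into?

xvbym

Vowels shift forward by 7 and consonants shift forward by 5.
For south: s(cons)+5=x, o(vowel)+7=v, u(vowel)+7=b, t(cons)+5=y, h(cons)+5=m.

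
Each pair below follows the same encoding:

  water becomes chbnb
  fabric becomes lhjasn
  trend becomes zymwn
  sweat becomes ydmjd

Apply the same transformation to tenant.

zlvjxe

Letter i (0-indexed) is shifted by i+6, so successive shifts are 6, 7, 8, ….
For tenant: t+6=z, e+7=l, n+8=v, a+9=j, n+10=x, t+11=e.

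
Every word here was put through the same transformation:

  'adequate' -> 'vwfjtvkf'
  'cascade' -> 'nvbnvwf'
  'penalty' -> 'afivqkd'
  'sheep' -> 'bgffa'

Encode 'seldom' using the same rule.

a(0)→v(21) and d(3)→w(22) fit y≡9x+21 (mod 26); the inverse of 9 mod 26 is 3. This is an affine cipher: with a=0,…,z=25, each position x becomes (9x+21) mod 26.
Applying it to seldom: s(18)→9·18+21≡1=b; e(4)→9·4+21≡5=f; l(11)→9·11+21≡16=q; d(3)→9·3+21≡22=w; o(14)→9·14+21≡17=r; m(12)→9·12+21≡25=z (all mod 26).

bfqwrz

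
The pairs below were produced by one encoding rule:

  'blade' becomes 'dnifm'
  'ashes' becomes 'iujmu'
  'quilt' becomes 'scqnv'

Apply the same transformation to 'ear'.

The shift depends on letter class: consonant b→d is +2, but vowel a→i is +8. Vowels shift forward by 8 and consonants shift forward by 2.
For ear: e(vowel)+8=m, a(vowel)+8=i, r(cons)+2=t.

mit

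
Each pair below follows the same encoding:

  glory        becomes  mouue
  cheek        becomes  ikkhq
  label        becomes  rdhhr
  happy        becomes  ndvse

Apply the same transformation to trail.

zuglr

Shifts by position in glory: pos 0: g→m (+6), pos 1: l→o (+3), pos 2: o→u (+6), pos 3: r→u (+3) — repeating every 2. It's a Vigenère-style cipher with numeric key [6,3]: position i shifts by key[i mod 2].
For trail: t+6=z, r+3=u, a+6=g, i+3=l, l+6=r.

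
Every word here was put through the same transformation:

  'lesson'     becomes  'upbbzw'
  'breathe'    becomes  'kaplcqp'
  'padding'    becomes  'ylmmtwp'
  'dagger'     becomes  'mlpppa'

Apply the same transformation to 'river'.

Vowels shift forward by 11 and consonants shift forward by 9.
On river: r(cons)+9=a, i(vowel)+11=t, v(cons)+9=e, e(vowel)+11=p, r(cons)+9=a.

atepa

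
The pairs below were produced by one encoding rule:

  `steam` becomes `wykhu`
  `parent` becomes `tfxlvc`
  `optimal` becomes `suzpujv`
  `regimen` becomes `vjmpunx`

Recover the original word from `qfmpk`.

magic

Letter i (0-indexed) is shifted by i+4, so successive shifts are 4, 5, 6, ….
Decoding qfmpk: q−4=m, f−5=a, m−6=g, p−7=i, k−8=c.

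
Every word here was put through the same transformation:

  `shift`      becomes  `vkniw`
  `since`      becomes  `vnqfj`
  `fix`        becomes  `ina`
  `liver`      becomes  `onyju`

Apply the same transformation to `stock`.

The rule splits by letter class: vowels +5, consonants +3.
On stock: s(cons)+3=v, t(cons)+3=w, o(vowel)+5=t, c(cons)+3=f, k(cons)+3=n.

vwtfn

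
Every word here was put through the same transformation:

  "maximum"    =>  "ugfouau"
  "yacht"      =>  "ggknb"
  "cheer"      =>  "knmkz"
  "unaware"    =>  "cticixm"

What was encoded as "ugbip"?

match

Shifts by position in maximum: pos 0: m→u (+8), pos 1: a→g (+6), pos 2: x→f (+8), pos 3: i→o (+6) — repeating every 2. It's a Vigenère-style cipher with numeric key [8,6]: position i shifts by key[i mod 2].
Decoding ugbip: u−8=m, g−6=a, b−8=t, i−6=c, p−8=h.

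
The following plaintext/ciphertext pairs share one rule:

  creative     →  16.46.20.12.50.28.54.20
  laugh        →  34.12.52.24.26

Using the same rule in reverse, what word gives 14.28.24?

big

With a=1..z=26, the number is 2·pos + 10.
Decoding 14.28.24: 14→(14−10)÷2=2=b, 28→(28−10)÷2=9=i, 24→(24−10)÷2=7=g.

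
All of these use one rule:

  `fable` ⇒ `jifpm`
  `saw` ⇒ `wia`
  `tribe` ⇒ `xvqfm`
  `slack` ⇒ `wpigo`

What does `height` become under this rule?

lmqklx

The shift depends on letter class: consonant f→j is +4, but vowel a→i is +8. Vowels shift forward by 8 and consonants shift forward by 4.
On height: h(cons)+4=l, e(vowel)+8=m, i(vowel)+8=q, g(cons)+4=k, h(cons)+4=l, t(cons)+4=x.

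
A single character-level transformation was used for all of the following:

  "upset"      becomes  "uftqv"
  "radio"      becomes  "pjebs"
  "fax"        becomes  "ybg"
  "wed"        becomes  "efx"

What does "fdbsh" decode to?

grace

The word is reversed, then every letter is shifted forward by 1.
Reversing it on fdbsh: shift back: f−1=e, d−1=c, b−1=a, s−1=r, h−1=g → ecarg; then reverse → grace.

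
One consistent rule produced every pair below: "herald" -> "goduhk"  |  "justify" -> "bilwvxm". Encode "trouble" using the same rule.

The output letters match the input read backwards, each shifted +3: herald reversed is dlareh. Read the word backwards and shift each letter +3.
On trouble: reverse → elbuort; then shift: e+3=h, l+3=o, b+3=e, u+3=x, o+3=r, r+3=u, t+3=w.

hoexruw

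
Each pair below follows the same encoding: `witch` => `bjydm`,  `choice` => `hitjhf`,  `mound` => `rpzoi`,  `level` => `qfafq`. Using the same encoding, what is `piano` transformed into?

Shifts by position in witch: pos 0: w→b (+5), pos 1: i→j (+1), pos 2: t→y (+5), pos 3: c→d (+1) — repeating every 2. It's a Vigenère-style cipher with numeric key [5,1]: position i shifts by key[i mod 2].
Applying it to piano: p+5=u, i+1=j, a+5=f, n+1=o, o+5=t.

ujfot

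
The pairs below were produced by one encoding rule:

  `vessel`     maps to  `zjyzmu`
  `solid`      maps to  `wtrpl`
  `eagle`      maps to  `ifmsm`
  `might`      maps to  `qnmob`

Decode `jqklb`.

fleet

In vessel: v→z is +4, e→j is +5, s→y is +6, s→z is +7 — the shift increases by 1 each position. The shift increases by 1 at each position, starting from +4: 4, 5, 6, ….
Undoing it on jqklb: j−4=f, q−5=l, k−6=e, l−7=e, b−8=t.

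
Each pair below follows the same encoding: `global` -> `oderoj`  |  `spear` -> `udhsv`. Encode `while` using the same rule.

The output letters match the input read backwards, each shifted +3: global reversed is labolg. Read the word backwards and shift each letter +3.
On while: reverse → elihw; then shift: e+3=h, l+3=o, i+3=l, h+3=k, w+3=z.

holkz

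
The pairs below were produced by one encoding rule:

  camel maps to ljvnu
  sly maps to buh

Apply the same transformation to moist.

vxrbc

Compare letters: c→l is +9, a→j is +9, m→v is +9 — a constant shift. Every letter moves 9 places later in the alphabet, wrapping around z→a.
Applying it to moist: m+9=v, o+9=x, i+9=r, s+9=b, t+9=c.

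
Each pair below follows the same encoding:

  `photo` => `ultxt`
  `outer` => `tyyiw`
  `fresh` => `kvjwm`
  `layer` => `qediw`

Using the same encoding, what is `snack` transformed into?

Shifts by position in photo: pos 0: p→u (+5), pos 1: h→l (+4), pos 2: o→t (+5), pos 3: t→x (+4) — repeating every 2. The shifts repeat in a cycle of length 2: positions 0,1,… shift by +5, +4, then the pattern repeats.
On snack: s+5=x, n+4=r, a+5=f, c+4=g, k+5=p.

xrfgp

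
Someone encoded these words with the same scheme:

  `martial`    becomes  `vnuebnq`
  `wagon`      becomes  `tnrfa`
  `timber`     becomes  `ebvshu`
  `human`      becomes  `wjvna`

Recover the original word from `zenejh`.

m(12)→v(21) and a(0)→n(13) fit y≡5x+13 (mod 26); the inverse of 5 mod 26 is 21. This is an affine cipher: with a=0,…,z=25, each position x becomes (5x+13) mod 26.
Reversing it on zenejh: z(25)→21·(25−13)≡18=s; e(4)→21·(4−13)≡19=t; n(13)→21·(13−13)≡0=a; e(4)→21·(4−13)≡19=t; j(9)→21·(9−13)≡20=u; h(7)→21·(7−13)≡4=e (all mod 26).

statue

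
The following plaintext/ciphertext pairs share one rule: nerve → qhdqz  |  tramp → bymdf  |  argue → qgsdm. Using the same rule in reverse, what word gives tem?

The output letters match the input read backwards, each shifted +12: nerve reversed is evren. Two steps: reverse the string, then apply a Caesar shift of +12.
Reversing it on tem: shift back: t−12=h, e−12=s, m−12=a → hsa; then reverse → ash.

ash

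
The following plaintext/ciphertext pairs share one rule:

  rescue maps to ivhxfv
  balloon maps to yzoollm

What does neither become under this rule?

mvrgsvi

Each pair mirrors across the alphabet (r↔i, e↔v, s↔h): positions sum to 25. Each letter is replaced by its mirror in the alphabet: a↔z, b↔y, c↔x, and so on (the Atbash cipher).
On neither: n↔m, e↔v, i↔r, t↔g, h↔s, e↔v, r↔i.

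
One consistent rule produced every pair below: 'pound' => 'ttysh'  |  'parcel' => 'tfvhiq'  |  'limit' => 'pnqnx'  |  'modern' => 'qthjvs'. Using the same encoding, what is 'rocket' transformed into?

Shifts by position in pound: pos 0: p→t (+4), pos 1: o→t (+5), pos 2: u→y (+4), pos 3: n→s (+5) — repeating every 2. A repeating key of period 2 is used — shifts +4, +5 over and over.
Applying it to rocket: r+4=v, o+5=t, c+4=g, k+5=p, e+4=i, t+5=y.

vtgpiy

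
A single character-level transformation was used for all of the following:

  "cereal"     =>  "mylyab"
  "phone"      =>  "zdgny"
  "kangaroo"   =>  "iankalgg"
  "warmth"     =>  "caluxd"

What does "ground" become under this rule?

klgqnf

c(2)→m(12) and e(4)→y(24) fit y≡19x+0 (mod 26); the inverse of 19 mod 26 is 11. This is an affine cipher: with a=0,…,z=25, each position x becomes (19x+0) mod 26.
Applying it to ground: g(6)→19·6+0≡10=k; r(17)→19·17+0≡11=l; o(14)→19·14+0≡6=g; u(20)→19·20+0≡16=q; n(13)→19·13+0≡13=n; d(3)→19·3+0≡5=f (all mod 26).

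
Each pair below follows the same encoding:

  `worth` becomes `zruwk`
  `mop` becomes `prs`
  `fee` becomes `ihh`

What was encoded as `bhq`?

yen

Compare letters: w→z is +3, o→r is +3, r→u is +3 — a constant shift. Each letter is shifted forward by 3 in the alphabet (a Caesar shift of +3).
Decoding bhq: b−3=y, h−3=e, q−3=n.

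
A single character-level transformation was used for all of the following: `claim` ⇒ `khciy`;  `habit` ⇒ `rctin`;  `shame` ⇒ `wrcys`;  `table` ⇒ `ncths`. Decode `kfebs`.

This is an affine cipher: with a=0,…,z=25, each position x becomes (17x+2) mod 26.
Reversing it on kfebs: k(10)→23·(10−2)≡2=c; f(5)→23·(5−2)≡17=r; e(4)→23·(4−2)≡20=u; b(1)→23·(1−2)≡3=d; s(18)→23·(18−2)≡4=e (all mod 26).

crude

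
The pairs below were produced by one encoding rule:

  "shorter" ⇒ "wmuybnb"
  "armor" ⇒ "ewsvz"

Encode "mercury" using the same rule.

qjxjcai

In shorter: s→w is +4, h→m is +5, o→u is +6, r→y is +7 — the shift increases by 1 each position. Letter i (0-indexed) is shifted by i+4, so successive shifts are 4, 5, 6, ….
Applying it to mercury: m+4=q, e+5=j, r+6=x, c+7=j, u+8=c, r+9=a, y+10=i.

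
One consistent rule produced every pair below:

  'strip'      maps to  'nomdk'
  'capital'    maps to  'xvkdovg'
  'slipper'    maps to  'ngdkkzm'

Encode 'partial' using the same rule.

It's a constant shift of +21 (ROT21).
For partial: p+21=k, a+21=v, r+21=m, t+21=o, i+21=d, a+21=v, l+21=g.

kvmodvg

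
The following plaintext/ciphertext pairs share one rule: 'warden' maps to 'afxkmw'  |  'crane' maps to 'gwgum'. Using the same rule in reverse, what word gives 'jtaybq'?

fourth

Letter i (0-indexed) is shifted by i+4, so successive shifts are 4, 5, 6, ….
Reversing it on jtaybq: j−4=f, t−5=o, a−6=u, y−7=r, b−8=t, q−9=h.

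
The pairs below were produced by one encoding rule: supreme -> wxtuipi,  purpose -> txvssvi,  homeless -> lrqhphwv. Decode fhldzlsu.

behavior

Shifts by position in supreme: pos 0: s→w (+4), pos 1: u→x (+3), pos 2: p→t (+4), pos 3: r→u (+3) — repeating every 2. The shifts repeat in a cycle of length 2: positions 0,1,… shift by +4, +3, then the pattern repeats.
Undoing it on fhldzlsu: f−4=b, h−3=e, l−4=h, d−3=a, z−4=v, l−3=i, s−4=o, u−3=r.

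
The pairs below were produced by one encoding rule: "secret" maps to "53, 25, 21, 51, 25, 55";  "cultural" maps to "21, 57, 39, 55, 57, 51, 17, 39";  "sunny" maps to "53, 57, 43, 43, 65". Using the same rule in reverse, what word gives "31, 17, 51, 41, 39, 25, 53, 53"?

s(#19)→53 and e(#5)→25: differences scale by 2, so n = 2·pos + 15. With a=1..z=26, the number is 2·pos + 15.
Decoding 31, 17, 51, 41, 39, 25, 53, 53: 31→(31−15)÷2=8=h, 17→(17−15)÷2=1=a, 51→(51−15)÷2=18=r, 41→(41−15)÷2=13=m, 39→(39−15)÷2=12=l, 25→(25−15)÷2=5=e, 53→(53−15)÷2=19=s, 53→(53−15)÷2=19=s.

harmless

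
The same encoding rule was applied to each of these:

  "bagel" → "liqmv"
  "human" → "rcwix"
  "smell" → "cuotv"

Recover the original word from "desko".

Shifts by position in bagel: pos 0: b→l (+10), pos 1: a→i (+8), pos 2: g→q (+10), pos 3: e→m (+8) — repeating every 2. It's a Vigenère-style cipher with numeric key [10,8]: position i shifts by key[i mod 2].
Reversing it on desko: d−10=t, e−8=w, s−10=i, k−8=c, o−10=e.

twice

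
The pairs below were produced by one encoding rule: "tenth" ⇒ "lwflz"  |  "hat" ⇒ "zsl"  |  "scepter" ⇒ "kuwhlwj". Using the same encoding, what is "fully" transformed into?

xmddq

Each letter is shifted forward by 18 in the alphabet (a Caesar shift of +18).
On fully: f+18=x, u+18=m, l+18=d, l+18=d, y+18=q.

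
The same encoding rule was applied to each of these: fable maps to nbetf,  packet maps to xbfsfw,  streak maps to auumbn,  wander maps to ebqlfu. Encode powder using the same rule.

xpzlfu

Shifts by position in fable: pos 0: f→n (+8), pos 1: a→b (+1), pos 2: b→e (+3), pos 3: l→t (+8), pos 4: e→f (+1) — repeating every 3. It's a Vigenère-style cipher with numeric key [8,1,3]: position i shifts by key[i mod 3].
On powder: p+8=x, o+1=p, w+3=z, d+8=l, e+1=f, r+3=u.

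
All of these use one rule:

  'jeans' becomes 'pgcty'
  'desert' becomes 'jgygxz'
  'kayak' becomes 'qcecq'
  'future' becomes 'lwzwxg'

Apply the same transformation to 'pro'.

vxq

The shift depends on letter class: consonant j→p is +6, but vowel e→g is +2. Two shifts are in play — +2 for a/e/i/o/u, +6 for every other letter.
On pro: p(cons)+6=v, r(cons)+6=x, o(vowel)+2=q.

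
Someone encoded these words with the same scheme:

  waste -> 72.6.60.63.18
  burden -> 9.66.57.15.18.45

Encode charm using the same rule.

With a=1..z=26, the number is 3·pos + 3.
For charm: c=3→12, h=8→27, a=1→6, r=18→57, m=13→42.

12.27.6.57.42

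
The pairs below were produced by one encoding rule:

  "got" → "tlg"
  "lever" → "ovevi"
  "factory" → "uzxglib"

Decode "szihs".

harsh

Each pair mirrors across the alphabet (g↔t, o↔l, t↔g): positions sum to 25. Each letter is replaced by its mirror in the alphabet: a↔z, b↔y, c↔x, and so on (the Atbash cipher).
Reversing it on szihs: s↔h, z↔a, i↔r, h↔s, s↔h.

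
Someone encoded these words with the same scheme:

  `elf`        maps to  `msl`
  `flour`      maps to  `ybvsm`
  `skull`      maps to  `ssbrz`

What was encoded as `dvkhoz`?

shadow

The output letters match the input read backwards, each shifted +7: elf reversed is fle. Read the word backwards and shift each letter +7.
Decoding dvkhoz: shift back: d−7=w, v−7=o, k−7=d, h−7=a, o−7=h, z−7=s → wodahs; then reverse → shadow.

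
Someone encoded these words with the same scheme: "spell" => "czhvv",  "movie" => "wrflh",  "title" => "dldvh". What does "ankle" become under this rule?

dxuvh

The shift depends on letter class: consonant s→c is +10, but vowel e→h is +3. The rule splits by letter class: vowels +3, consonants +10.
For ankle: a(vowel)+3=d, n(cons)+10=x, k(cons)+10=u, l(cons)+10=v, e(vowel)+3=h.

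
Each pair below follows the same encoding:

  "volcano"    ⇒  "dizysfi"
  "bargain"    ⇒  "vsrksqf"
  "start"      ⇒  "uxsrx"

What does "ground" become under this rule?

v(21)→d(3) and o(14)→i(8) fit y≡3x+18 (mod 26); the inverse of 3 mod 26 is 9. Each letter's alphabet position (a=0..z=25) is mapped through 3·x+18 mod 26 — an affine cipher.
For ground: g(6)→3·6+18≡10=k; r(17)→3·17+18≡17=r; o(14)→3·14+18≡8=i; u(20)→3·20+18≡0=a; n(13)→3·13+18≡5=f; d(3)→3·3+18≡1=b (all mod 26).

kriafb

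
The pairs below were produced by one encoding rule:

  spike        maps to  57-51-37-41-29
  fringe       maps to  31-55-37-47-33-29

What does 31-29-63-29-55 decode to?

fever

Each letter becomes 2×(its alphabet position, a=1..z=26) + 19.
Reversing it on 31-29-63-29-55: 31→(31−19)÷2=6=f, 29→(29−19)÷2=5=e, 63→(63−19)÷2=22=v, 29→(29−19)÷2=5=e, 55→(55−19)÷2=18=r.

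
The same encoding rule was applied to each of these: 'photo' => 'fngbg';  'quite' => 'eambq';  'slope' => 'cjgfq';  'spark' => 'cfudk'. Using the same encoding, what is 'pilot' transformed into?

This is an affine cipher: with a=0,…,z=25, each position x becomes (25x+20) mod 26.
For pilot: p(15)→25·15+20≡5=f; i(8)→25·8+20≡12=m; l(11)→25·11+20≡9=j; o(14)→25·14+20≡6=g; t(19)→25·19+20≡1=b (all mod 26).

fmjgb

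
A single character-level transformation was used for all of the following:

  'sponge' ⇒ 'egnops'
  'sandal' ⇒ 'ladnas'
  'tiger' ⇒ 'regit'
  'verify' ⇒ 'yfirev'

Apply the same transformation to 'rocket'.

tekcor

The word is simply reversed.
On rocket: reverse → tekcor.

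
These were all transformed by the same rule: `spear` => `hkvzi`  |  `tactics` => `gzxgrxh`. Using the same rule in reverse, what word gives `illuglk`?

rooftop

Letters are reflected about the middle of the alphabet (position → 25−position): Atbash.
Decoding illuglk: i↔r, l↔o, l↔o, u↔f, g↔t, l↔o, k↔p.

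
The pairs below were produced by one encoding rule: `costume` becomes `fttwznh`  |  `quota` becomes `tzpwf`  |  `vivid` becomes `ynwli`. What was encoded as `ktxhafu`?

however

Shifts by position in costume: pos 0: c→f (+3), pos 1: o→t (+5), pos 2: s→t (+1), pos 3: t→w (+3), pos 4: u→z (+5), pos 5: m→n (+1) — repeating every 3. It's a Vigenère-style cipher with numeric key [3,5,1]: position i shifts by key[i mod 3].
Reversing it on ktxhafu: k−3=h, t−5=o, x−1=w, h−3=e, a−5=v, f−1=e, u−3=r.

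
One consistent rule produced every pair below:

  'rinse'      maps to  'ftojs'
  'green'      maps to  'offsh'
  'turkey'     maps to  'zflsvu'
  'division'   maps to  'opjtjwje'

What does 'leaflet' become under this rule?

ufmgbfm

The output letters match the input read backwards, each shifted +1: rinse reversed is esnir. Two steps: reverse the string, then apply a Caesar shift of +1.
For leaflet: reverse → telfael; then shift: t+1=u, e+1=f, l+1=m, f+1=g, a+1=b, e+1=f, l+1=m.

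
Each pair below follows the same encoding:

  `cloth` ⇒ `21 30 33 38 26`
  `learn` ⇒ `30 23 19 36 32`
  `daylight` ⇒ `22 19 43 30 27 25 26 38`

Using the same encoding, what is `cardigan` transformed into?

21 19 36 22 27 25 19 32

Letters become their 1-based position plus 18 (so a→19, b→20, …).
For cardigan: c=3→21, a=1→19, r=18→36, d=4→22, i=9→27, g=7→25, a=1→19, n=14→32.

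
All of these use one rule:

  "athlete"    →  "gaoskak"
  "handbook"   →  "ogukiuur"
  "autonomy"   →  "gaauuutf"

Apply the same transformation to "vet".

cka

The rule splits by letter class: vowels +6, consonants +7.
Applying it to vet: v(cons)+7=c, e(vowel)+6=k, t(cons)+7=a.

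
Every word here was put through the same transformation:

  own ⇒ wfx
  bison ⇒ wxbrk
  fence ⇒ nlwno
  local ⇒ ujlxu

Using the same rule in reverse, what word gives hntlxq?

hockey

The output letters match the input read backwards, each shifted +9: own reversed is nwo. Two steps: reverse the string, then apply a Caesar shift of +9.
Undoing it on hntlxq: shift back: h−9=y, n−9=e, t−9=k, l−9=c, x−9=o, q−9=h → yekcoh; then reverse → hockey.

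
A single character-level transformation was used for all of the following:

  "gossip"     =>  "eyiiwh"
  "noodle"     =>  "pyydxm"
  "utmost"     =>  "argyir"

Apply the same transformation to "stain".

g(6)→e(4) and o(14)→y(24) fit y≡9x+2 (mod 26); the inverse of 9 mod 26 is 3. Each letter's alphabet position (a=0..z=25) is mapped through 9·x+2 mod 26 — an affine cipher.
On stain: s(18)→9·18+2≡8=i; t(19)→9·19+2≡17=r; a(0)→9·0+2≡2=c; i(8)→9·8+2≡22=w; n(13)→9·13+2≡15=p (all mod 26).

ircwp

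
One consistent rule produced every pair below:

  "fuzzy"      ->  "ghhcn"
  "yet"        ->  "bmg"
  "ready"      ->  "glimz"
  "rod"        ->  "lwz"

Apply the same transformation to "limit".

The output letters match the input read backwards, each shifted +8: fuzzy reversed is yzzuf. The word is reversed, then every letter is shifted forward by 8.
Applying it to limit: reverse → timil; then shift: t+8=b, i+8=q, m+8=u, i+8=q, l+8=t.

bquqt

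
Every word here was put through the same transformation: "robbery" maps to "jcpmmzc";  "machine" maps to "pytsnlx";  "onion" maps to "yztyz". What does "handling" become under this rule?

rytwoyls

The output letters match the input read backwards, each shifted +11: robbery reversed is yrebbor. Read the word backwards and shift each letter +11.
Applying it to handling: reverse → gnildnah; then shift: g+11=r, n+11=y, i+11=t, l+11=w, d+11=o, n+11=y, a+11=l, h+11=s.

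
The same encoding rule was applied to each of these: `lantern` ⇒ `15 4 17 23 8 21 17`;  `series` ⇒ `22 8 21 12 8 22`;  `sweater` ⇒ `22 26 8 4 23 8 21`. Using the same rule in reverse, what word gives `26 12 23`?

l is letter #12 and maps to 15: an offset of 3. The number is (letter's place in the alphabet, a=1) + 3.
Decoding 26 12 23: 26→(26−3)÷1=23=w, 12→(12−3)÷1=9=i, 23→(23−3)÷1=20=t.

wit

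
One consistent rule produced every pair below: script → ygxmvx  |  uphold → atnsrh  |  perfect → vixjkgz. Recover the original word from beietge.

vacancy

The shifts repeat in a cycle of length 2: positions 0,1,… shift by +6, +4, then the pattern repeats.
Decoding beietge: b−6=v, e−4=a, i−6=c, e−4=a, t−6=n, g−4=c, e−6=y.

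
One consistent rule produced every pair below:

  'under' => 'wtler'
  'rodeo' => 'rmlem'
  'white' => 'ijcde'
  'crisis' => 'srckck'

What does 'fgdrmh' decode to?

u(20)→w(22) and n(13)→t(19) fit y≡19x+6 (mod 26); the inverse of 19 mod 26 is 11. Each letter's alphabet position (a=0..z=25) is mapped through 19·x+6 mod 26 — an affine cipher.
Undoing it on fgdrmh: f(5)→11·(5−6)≡15=p; g(6)→11·(6−6)≡0=a; d(3)→11·(3−6)≡19=t; r(17)→11·(17−6)≡17=r; m(12)→11·(12−6)≡14=o; h(7)→11·(7−6)≡11=l (all mod 26).

patrol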